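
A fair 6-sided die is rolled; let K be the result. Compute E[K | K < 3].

Given K < 3, K is equally likely to be any of {1, 2}.
E[K | K < 3] = (1 + 2) / 2 = 3/2.

3/2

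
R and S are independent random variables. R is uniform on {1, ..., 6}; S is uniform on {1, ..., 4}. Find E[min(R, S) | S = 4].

P(S = 4) = 1/4.
Summing min(R,S)·P(x,y) over outcomes with S = 4 gives 3/4.
E[min(R, S) | S = 4] = (3/4) / (1/4) = 3.

3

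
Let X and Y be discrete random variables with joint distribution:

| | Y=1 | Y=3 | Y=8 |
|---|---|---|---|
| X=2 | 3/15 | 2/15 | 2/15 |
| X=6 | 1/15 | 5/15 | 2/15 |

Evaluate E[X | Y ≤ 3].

46/11

P(Y ≤ 3) = 11/15.
Σ X·P over the event = 2·(3/15) + 2·(2/15) + 6·(1/15) + 6·(5/15) = 46/15.
E[X | Y ≤ 3] = (46/15) / (11/15) = 46/11.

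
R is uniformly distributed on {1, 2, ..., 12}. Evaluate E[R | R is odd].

6

Given R is odd, R is equally likely to be any of {1, 3, 5, 7, 9, 11}.
E[R | R is odd] = (1 + 3 + 5 + 7 + 9 + 11) / 6 = 6.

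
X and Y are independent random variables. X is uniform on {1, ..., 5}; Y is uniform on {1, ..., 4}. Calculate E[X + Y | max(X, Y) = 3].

Outcomes with max(X, Y) = 3: (1,3), (2,3), (3,1), (3,2), (3,3), each with probability 1/20.
E[X + Y | max(X, Y) = 3] = (4 + 5 + 4 + 5 + 6) / 5 = 24/5.

24/5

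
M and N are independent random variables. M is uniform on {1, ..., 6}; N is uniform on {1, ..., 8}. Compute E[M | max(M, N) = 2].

5/3

Outcomes with max(M, N) = 2: (1,2), (2,1), (2,2), each with probability 1/48.
E[M | max(M, N) = 2] = (1 + 2 + 2) / 3 = 5/3.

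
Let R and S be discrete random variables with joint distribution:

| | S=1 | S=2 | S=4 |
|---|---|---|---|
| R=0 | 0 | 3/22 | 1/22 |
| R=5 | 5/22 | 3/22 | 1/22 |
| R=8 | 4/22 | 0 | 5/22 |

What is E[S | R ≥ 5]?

P(R ≥ 5) = 9/11.
Σ S·P over the event = 1·(5/22) + 2·(3/22) + 4·(1/22) + 1·(4/22) + 4·(5/22) = 39/22.
E[S | R ≥ 5] = (39/22) / (9/11) = 13/6.

13/6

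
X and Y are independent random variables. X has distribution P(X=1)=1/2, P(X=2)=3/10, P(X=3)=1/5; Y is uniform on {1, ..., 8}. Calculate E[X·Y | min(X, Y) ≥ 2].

12

P(min(X, Y) ≥ 2) = 7/16.
Summing XY·P(x,y) over outcomes with min(X, Y) ≥ 2 gives 21/4.
E[X·Y | min(X, Y) ≥ 2] = (21/4) / (7/16) = 12.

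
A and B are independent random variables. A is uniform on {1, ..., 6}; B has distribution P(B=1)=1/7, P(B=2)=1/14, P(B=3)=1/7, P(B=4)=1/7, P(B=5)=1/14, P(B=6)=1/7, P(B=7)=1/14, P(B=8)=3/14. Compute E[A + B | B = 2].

P(B = 2) = 1/14.
Summing (A+B)·P(x,y) over outcomes with B = 2 gives 11/28.
E[A + B | B = 2] = (11/28) / (1/14) = 11/2.

11/2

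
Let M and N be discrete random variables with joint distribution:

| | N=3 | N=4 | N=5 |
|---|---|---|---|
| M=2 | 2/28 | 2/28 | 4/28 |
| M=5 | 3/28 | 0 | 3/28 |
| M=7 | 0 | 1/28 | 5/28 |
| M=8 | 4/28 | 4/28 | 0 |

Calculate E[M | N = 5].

P(N = 5) = 3/7.
Σ M·P over the event = 2·(4/28) + 5·(3/28) + 7·(5/28) = 29/14.
E[M | N = 5] = (29/14) / (3/7) = 29/6.

29/6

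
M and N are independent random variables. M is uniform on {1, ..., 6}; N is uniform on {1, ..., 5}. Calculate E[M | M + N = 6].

3

P(M + N = 6) = 1/6.
Summing M·P(x,y) over outcomes with M + N = 6 gives 1/2.
E[M | M + N = 6] = (1/2) / (1/6) = 3.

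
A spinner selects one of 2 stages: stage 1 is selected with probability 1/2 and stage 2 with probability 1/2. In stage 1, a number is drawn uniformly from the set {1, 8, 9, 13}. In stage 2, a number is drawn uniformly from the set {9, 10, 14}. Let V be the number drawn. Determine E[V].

E[V | stage 1] = (1+8+9+13)/4 = 31/4.
E[V | stage 2] = (9+10+14)/3 = 11.
E[V] = (1/2)·(31/4) + (1/2)·(11) = 75/8.

75/8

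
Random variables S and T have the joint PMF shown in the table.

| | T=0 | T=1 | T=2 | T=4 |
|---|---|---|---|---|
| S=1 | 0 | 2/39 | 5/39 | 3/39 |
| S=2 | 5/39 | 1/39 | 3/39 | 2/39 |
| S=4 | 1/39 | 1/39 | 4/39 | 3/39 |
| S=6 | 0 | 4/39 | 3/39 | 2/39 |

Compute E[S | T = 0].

7/3

P(T = 0) = 2/13.
Σ S·P over the event = 2·(5/39) + 4·(1/39) = 14/39.
E[S | T = 0] = (14/39) / (2/13) = 7/3.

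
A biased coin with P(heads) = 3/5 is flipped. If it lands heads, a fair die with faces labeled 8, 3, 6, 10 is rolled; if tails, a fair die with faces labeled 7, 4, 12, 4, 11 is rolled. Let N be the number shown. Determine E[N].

E[N | heads] = (8+3+6+10)/4 = 27/4.
E[N | tails] = (7+4+12+4+11)/5 = 38/5.
E[N] = (3/5)·(27/4) + (2/5)·(38/5) = 709/100.

709/100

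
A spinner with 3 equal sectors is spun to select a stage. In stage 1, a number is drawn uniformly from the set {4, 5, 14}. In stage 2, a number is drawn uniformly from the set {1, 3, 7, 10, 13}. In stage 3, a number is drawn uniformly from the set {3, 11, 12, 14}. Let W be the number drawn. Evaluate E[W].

E[W | stage 1] = (4+5+14)/3 = 23/3.
E[W | stage 2] = (1+3+7+10+13)/5 = 34/5.
E[W | stage 3] = (3+11+12+14)/4 = 10.
By the law of total expectation,
E[W] = (1/3)·(23/3) + (1/3)·(34/5) + (1/3)·(10) = 367/45.

367/45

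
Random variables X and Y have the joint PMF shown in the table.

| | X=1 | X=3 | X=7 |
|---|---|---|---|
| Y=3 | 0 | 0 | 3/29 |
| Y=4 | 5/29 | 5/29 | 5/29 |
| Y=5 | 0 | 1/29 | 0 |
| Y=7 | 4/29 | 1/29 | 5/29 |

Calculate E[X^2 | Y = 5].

P(Y = 5) = 1/29.
Σ X^2·P over the event = 9·(1/29) = 9/29.
E[X^2 | Y = 5] = (9/29) / (1/29) = 9.

9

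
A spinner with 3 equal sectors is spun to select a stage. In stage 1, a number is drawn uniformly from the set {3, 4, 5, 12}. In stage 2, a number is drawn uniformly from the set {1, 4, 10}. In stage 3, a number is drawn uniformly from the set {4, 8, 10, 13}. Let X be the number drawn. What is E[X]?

79/12

E[X | stage 1] = (3+4+5+12)/4 = 6.
E[X | stage 2] = (1+4+10)/3 = 5.
E[X | stage 3] = (4+8+10+13)/4 = 35/4.
By the law of total expectation,
E[X] = (1/3)·(6) + (1/3)·(5) + (1/3)·(35/4) = 79/12.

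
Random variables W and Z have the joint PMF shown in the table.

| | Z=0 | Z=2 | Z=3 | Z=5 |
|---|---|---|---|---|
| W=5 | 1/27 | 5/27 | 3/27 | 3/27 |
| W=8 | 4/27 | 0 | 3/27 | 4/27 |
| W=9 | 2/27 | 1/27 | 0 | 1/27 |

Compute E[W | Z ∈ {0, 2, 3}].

128/19

P(Z ∈ {0, 2, 3}) = 19/27.
Σ W·P over the event = 5·(1/27) + 5·(5/27) + 5·(3/27) + 8·(4/27) + 8·(3/27) + 9·(2/27) + 9·(1/27) = 128/27.
E[W | Z ∈ {0, 2, 3}] = (128/27) / (19/27) = 128/19.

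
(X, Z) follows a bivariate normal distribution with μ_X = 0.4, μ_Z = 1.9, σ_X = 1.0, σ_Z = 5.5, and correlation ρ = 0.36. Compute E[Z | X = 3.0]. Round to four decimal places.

7.0480

The regression of Z on X has slope ρ·σ_Z/σ_X and passes through (μ_X, μ_Z).
E[Z | X=3.0] = 1.9 + (0.36)·(5.5/1.0)·(3.0 − (0.4)) = 1.9 + (1.98)·(2.6) = 7.0480.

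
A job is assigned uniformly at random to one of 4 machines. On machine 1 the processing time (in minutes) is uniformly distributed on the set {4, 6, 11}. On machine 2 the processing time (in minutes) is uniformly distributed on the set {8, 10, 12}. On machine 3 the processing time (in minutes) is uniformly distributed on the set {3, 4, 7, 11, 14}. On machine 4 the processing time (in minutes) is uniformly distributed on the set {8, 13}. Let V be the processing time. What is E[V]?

353/40

E[V | machine 1] = (4+6+11)/3 = 7.
E[V | machine 2] = (8+10+12)/3 = 10.
E[V | machine 3] = (3+4+7+11+14)/5 = 39/5.
E[V | machine 4] = (8+13)/2 = 21/2.
E[V] = (1/4)·(7) + (1/4)·(10) + (1/4)·(39/5) + (1/4)·(21/2) = 353/40.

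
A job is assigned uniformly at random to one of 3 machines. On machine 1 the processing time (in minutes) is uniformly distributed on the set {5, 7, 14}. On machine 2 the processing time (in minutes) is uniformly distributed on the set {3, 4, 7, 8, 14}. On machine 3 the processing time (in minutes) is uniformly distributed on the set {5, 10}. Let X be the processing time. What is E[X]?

E[X | machine 1] = (5+7+14)/3 = 26/3.
E[X | machine 2] = (3+4+7+8+14)/5 = 36/5.
E[X | machine 3] = (5+10)/2 = 15/2.
E[X] = (1/3)·(26/3) + (1/3)·(36/5) + (1/3)·(15/2) = 701/90.

701/90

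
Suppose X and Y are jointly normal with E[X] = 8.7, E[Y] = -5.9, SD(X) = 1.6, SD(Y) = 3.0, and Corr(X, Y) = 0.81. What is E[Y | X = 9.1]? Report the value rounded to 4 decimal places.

E[Y | X=x] = μ_Y + ρ(σ_Y/σ_X)(x − μ_X) for jointly normal variables.
E[Y | X=9.1] = -5.9 + (0.81)·(3.0/1.6)·(9.1 − (8.7)) = -5.9 + (1.5188)·(0.4) = -5.2925.

-5.2925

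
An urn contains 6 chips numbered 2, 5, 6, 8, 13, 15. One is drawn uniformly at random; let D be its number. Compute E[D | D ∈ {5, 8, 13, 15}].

41/4

P(D ∈ {5, 8, 13, 15}) = 2/3.
Σ over the event: 5·1/6 + 8·1/6 + 13·1/6 + 15·1/6 = 41/6.
E[D | D ∈ {5, 8, 13, 15}] = (41/6) / (2/3) = 41/4.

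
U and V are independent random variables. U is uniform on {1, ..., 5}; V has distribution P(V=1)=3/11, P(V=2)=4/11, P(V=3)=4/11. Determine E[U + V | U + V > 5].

P(U + V > 5) = 23/55.
Summing (U+V)·P(x,y) over outcomes with U + V > 5 gives 14/5.
E[U + V | U + V > 5] = (14/5) / (23/55) = 154/23.

154/23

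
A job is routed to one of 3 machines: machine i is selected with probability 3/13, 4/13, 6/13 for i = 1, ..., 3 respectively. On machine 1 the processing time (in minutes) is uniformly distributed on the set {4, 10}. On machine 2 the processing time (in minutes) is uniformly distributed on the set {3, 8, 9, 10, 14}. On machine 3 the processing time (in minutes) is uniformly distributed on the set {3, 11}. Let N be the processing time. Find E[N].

491/65

E[N | machine 1] = (4+10)/2 = 7.
E[N | machine 2] = (3+8+9+10+14)/5 = 44/5.
E[N | machine 3] = (3+11)/2 = 7.
By the law of total expectation,
E[N] = (3/13)·(7) + (4/13)·(44/5) + (6/13)·(7) = 491/65.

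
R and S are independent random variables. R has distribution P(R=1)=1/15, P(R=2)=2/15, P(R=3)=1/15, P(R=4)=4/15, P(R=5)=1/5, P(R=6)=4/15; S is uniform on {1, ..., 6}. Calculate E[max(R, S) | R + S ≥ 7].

341/63

P(R + S ≥ 7) = 7/10.
Summing max(R,S)·P(x,y) over outcomes with R + S ≥ 7 gives 341/90.
E[max(R, S) | R + S ≥ 7] = (341/90) / (7/10) = 341/63.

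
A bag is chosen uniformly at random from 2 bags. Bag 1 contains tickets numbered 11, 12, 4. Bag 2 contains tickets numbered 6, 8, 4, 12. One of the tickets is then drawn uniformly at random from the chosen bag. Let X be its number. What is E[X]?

E[X | bag 1] = (11+12+4)/3 = 9.
E[X | bag 2] = (6+8+4+12)/4 = 15/2.
By the law of total expectation,
E[X] = (1/2)·(9) + (1/2)·(15/2) = 33/4.

33/4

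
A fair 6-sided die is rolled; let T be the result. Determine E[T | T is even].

Given T is even, T is equally likely to be any of {2, 4, 6}.
E[T | T is even] = (2 + 4 + 6) / 3 = 4.

4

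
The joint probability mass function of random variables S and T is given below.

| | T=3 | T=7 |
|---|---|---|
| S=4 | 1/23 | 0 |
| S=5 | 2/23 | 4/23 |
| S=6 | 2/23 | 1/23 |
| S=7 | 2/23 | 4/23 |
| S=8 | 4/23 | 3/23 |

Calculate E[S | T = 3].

72/11

P(T = 3) = 11/23.
Σ S·P over the event = 4·(1/23) + 5·(2/23) + 6·(2/23) + 7·(2/23) + 8·(4/23) = 72/23.
E[S | T = 3] = (72/23) / (11/23) = 72/11.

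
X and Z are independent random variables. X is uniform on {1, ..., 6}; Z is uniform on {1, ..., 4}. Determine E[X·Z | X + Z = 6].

Outcomes with X + Z = 6: (2,4), (3,3), (4,2), (5,1), each with probability 1/24.
E[X·Z | X + Z = 6] = (8 + 9 + 8 + 5) / 4 = 15/2.

15/2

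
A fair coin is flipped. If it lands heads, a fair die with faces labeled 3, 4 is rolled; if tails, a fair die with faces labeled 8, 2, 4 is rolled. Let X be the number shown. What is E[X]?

E[X | heads] = (3+4)/2 = 7/2.
E[X | tails] = (8+2+4)/3 = 14/3.
E[X] = (1/2)·(7/2) + (1/2)·(14/3) = 49/12.

49/12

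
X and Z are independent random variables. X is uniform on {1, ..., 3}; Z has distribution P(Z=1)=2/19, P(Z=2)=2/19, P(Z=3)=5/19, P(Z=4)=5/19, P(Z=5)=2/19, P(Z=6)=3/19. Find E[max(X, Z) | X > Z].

P(X > Z) = 2/19.
Summing max(X,Z)·P(x,y) over outcomes with X > Z gives 16/57.
E[max(X, Z) | X > Z] = (16/57) / (2/19) = 8/3.

8/3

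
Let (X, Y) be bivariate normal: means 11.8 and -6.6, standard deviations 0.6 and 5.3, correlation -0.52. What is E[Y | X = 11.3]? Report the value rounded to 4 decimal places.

The regression of Y on X has slope ρ·σ_Y/σ_X and passes through (μ_X, μ_Y).
E[Y | X=11.3] = -6.6 + (-0.52)·(5.3/0.6)·(11.3 − (11.8)) = -6.6 + (-4.59333)·(-0.5) = -4.3033.

-4.3033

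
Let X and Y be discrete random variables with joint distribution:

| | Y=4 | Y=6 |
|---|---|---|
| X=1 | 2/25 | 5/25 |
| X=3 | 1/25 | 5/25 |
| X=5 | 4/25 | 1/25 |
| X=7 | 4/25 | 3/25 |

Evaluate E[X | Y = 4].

P(Y = 4) = 11/25.
Σ X·P over the event = 1·(2/25) + 3·(1/25) + 5·(4/25) + 7·(4/25) = 53/25.
E[X | Y = 4] = (53/25) / (11/25) = 53/11.

53/11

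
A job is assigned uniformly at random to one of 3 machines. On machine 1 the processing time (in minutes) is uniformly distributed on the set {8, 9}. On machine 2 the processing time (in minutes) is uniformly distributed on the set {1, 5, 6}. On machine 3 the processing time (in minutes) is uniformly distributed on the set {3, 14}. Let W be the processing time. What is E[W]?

E[W | machine 1] = (8+9)/2 = 17/2.
E[W | machine 2] = (1+5+6)/3 = 4.
E[W | machine 3] = (3+14)/2 = 17/2.
By the law of total expectation,
E[W] = (1/3)·(17/2) + (1/3)·(4) + (1/3)·(17/2) = 7.

7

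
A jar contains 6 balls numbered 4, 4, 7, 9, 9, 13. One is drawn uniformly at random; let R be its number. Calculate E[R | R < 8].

5

P(R < 8) = 1/2.
Σ over the event: 4·1/3 + 7·1/6 = 5/2.
E[R | R < 8] = (5/2) / (1/2) = 5.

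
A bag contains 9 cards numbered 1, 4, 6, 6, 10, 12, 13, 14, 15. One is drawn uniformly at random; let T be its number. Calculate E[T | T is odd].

29/3

P(T is odd) = 1/3.
Σ over the event: 1·1/9 + 13·1/9 + 15·1/9 = 29/9.
E[T | T is odd] = (29/9) / (1/3) = 29/3.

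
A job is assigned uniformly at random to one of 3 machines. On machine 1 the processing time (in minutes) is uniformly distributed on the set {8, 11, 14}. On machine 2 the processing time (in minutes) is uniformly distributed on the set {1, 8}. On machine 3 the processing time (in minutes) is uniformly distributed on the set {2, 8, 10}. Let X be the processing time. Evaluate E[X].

E[X | machine 1] = (8+11+14)/3 = 11.
E[X | machine 2] = (1+8)/2 = 9/2.
E[X | machine 3] = (2+8+10)/3 = 20/3.
By the law of total expectation,
E[X] = (1/3)·(11) + (1/3)·(9/2) + (1/3)·(20/3) = 133/18.

133/18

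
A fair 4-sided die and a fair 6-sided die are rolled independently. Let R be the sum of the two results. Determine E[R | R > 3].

136/21

P(R > 3) = 7/8.
Σ over the event: 4·1/8 + 5·1/6 + 6·1/6 + 7·1/6 + 8·1/8 + 9·1/12 + 10·1/24 = 17/3.
E[R | R > 3] = (17/3) / (7/8) = 136/21.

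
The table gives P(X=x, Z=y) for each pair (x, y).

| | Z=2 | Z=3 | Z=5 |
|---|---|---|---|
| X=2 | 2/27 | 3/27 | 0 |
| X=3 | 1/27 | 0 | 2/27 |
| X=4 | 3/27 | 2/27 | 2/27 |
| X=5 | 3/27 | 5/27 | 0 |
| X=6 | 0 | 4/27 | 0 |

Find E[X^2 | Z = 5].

P(Z = 5) = 4/27.
Σ X^2·P over the event = 9·(2/27) + 16·(2/27) = 50/27.
E[X^2 | Z = 5] = (50/27) / (4/27) = 25/2.

25/2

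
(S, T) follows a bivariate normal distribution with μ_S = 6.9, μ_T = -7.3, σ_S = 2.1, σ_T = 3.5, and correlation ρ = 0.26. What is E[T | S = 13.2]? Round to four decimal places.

The regression of T on S has slope ρ·σ_T/σ_S and passes through (μ_S, μ_T).
E[T | S=13.2] = -7.3 + (0.26)·(3.5/2.1)·(13.2 − (6.9)) = -7.3 + (0.43333)·(6.3) = -4.5700.

-4.5700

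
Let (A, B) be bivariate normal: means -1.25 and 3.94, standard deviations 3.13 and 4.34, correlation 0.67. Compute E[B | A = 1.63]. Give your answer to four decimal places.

6.6155

The regression of B on A has slope ρ·σ_B/σ_A and passes through (μ_A, μ_B).
E[B | A=1.63] = 3.94 + (0.67)·(4.34/3.13)·(1.63 − (-1.25)) = 3.94 + (0.92901)·(2.88) = 6.6155.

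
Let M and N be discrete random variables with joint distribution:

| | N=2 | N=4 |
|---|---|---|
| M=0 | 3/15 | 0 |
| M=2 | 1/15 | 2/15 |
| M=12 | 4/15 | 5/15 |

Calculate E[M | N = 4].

64/7

P(N = 4) = 7/15.
Σ M·P over the event = 2·(2/15) + 12·(5/15) = 64/15.
E[M | N = 4] = (64/15) / (7/15) = 64/7.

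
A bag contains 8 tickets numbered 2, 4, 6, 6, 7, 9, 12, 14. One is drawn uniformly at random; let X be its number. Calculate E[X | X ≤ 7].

5

P(X ≤ 7) = 5/8.
Σ over the event: 2·1/8 + 4·1/8 + 6·1/4 + 7·1/8 = 25/8.
E[X | X ≤ 7] = (25/8) / (5/8) = 5.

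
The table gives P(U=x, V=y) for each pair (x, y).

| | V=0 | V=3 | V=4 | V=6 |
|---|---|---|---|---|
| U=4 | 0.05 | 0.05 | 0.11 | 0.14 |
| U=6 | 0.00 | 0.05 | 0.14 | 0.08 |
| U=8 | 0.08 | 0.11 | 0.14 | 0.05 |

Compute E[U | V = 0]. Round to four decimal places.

P(V = 0) = 0.13.
Σ U·P over the event = 4·(0.05) + 8·(0.08) = 0.84.
E[U | V = 0] = (0.84) / (0.13) = 6.4615.

6.4615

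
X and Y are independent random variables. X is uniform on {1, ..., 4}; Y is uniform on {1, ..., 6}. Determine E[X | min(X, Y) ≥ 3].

P(min(X, Y) ≥ 3) = 1/3.
Summing X·P(x,y) over outcomes with min(X, Y) ≥ 3 gives 7/6.
E[X | min(X, Y) ≥ 3] = (7/6) / (1/3) = 7/2.

7/2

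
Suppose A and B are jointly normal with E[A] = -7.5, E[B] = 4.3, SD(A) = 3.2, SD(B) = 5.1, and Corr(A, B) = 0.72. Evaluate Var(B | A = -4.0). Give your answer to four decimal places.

The conditional variance in a bivariate normal is σ_B²(1 − ρ²), independent of x.
Var(B | A=-4.0) = (5.1)²·(1 − (0.72)²) = 26.01·0.4816 = 12.5264.

12.5264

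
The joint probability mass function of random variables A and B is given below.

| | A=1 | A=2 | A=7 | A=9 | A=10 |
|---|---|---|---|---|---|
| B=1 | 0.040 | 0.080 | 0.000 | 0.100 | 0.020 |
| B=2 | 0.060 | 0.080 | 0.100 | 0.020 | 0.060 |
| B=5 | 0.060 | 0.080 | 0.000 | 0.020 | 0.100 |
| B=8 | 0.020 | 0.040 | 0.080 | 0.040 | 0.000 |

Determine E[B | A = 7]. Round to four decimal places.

4.6667

P(A = 7) = 0.180.
Summing B·P(A=x,B=y) over the conditioning event gives 0.840.
E[B | A = 7] = (0.840) / (0.180) = 4.6667.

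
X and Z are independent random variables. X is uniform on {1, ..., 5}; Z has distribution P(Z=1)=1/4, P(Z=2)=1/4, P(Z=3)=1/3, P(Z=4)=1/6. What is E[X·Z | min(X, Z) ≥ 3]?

40/3

P(min(X, Z) ≥ 3) = 3/10.
Summing XZ·P(x,y) over outcomes with min(X, Z) ≥ 3 gives 4.
E[X·Z | min(X, Z) ≥ 3] = (4) / (3/10) = 40/3.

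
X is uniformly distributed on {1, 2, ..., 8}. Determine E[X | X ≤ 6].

Given X ≤ 6, X is equally likely to be any of {1, 2, 3, 4, 5, 6}.
E[X | X ≤ 6] = (1 + 2 + 3 + 4 + 5 + 6) / 6 = 7/2.

7/2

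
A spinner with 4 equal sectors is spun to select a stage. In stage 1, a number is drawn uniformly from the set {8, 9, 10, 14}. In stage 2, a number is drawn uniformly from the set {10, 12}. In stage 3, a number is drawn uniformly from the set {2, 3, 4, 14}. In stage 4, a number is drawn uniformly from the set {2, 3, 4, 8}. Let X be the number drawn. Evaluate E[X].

125/16

E[X | stage 1] = (8+9+10+14)/4 = 41/4.
E[X | stage 2] = (10+12)/2 = 11.
E[X | stage 3] = (2+3+4+14)/4 = 23/4.
E[X | stage 4] = (2+3+4+8)/4 = 17/4.
E[X] = (1/4)·(41/4) + (1/4)·(11) + (1/4)·(23/4) + (1/4)·(17/4) = 125/16.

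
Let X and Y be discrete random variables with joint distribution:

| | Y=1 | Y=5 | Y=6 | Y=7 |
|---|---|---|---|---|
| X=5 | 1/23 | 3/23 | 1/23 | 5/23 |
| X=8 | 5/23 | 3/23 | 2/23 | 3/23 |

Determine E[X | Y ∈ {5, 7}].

P(Y ∈ {5, 7}) = 14/23.
Σ X·P over the event = 5·(3/23) + 5·(5/23) + 8·(3/23) + 8·(3/23) = 88/23.
E[X | Y ∈ {5, 7}] = (88/23) / (14/23) = 44/7.

44/7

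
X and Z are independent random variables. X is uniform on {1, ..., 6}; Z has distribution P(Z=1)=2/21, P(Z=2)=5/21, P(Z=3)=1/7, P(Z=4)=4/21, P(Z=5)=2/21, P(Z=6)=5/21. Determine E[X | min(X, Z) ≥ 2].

P(min(X, Z) ≥ 2) = 95/126.
Summing X·P(x,y) over outcomes with min(X, Z) ≥ 2 gives 190/63.
E[X | min(X, Z) ≥ 2] = (190/63) / (95/126) = 4.

4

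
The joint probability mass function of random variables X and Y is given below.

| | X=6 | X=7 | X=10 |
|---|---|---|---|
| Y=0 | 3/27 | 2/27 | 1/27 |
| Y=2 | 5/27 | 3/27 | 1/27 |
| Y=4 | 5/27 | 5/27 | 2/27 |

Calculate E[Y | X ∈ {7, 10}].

P(X ∈ {7, 10}) = 14/27.
Σ Y·P over the event = 0·(2/27) + 2·(3/27) + 4·(5/27) + 0·(1/27) + 2·(1/27) + 4·(2/27) = 4/3.
E[Y | X ∈ {7, 10}] = (4/3) / (14/27) = 18/7.

18/7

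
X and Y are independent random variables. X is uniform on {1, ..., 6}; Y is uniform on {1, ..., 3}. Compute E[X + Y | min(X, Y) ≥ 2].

13/2

Outcomes with min(X, Y) ≥ 2: (2,2), (2,3), (3,2), (3,3), (4,2), (4,3), (5,2), (5,3), (6,2), (6,3), each with probability 1/18.
E[X + Y | min(X, Y) ≥ 2] = (4 + 5 + 5 + 6 + 6 + 7 + 7 + 8 + 8 + 9) / 10 = 13/2.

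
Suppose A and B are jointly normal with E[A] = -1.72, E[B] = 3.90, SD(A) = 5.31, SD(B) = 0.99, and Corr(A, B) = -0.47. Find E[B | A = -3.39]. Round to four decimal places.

E[B | A=x] = μ_B + ρ(σ_B/σ_A)(x − μ_A) for jointly normal variables.
E[B | A=-3.39] = 3.90 + (-0.47)·(0.99/5.31)·(-3.39 − (-1.72)) = 3.90 + (-0.087627)·(-1.67) = 4.0463.

4.0463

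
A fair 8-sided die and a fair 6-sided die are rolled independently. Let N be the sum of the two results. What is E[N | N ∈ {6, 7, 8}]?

120/17

P(N ∈ {6, 7, 8}) = 17/48.
Σ over the event: 6·5/48 + 7·1/8 + 8·1/8 = 5/2.
E[N | N ∈ {6, 7, 8}] = (5/2) / (17/48) = 120/17.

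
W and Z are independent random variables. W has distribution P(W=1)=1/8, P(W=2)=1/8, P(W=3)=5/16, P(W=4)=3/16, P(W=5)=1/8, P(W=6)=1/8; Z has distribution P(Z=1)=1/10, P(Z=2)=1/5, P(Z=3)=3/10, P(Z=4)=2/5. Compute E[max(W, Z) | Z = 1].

55/16

P(Z = 1) = 1/10.
Summing max(W,Z)·P(x,y) over outcomes with Z = 1 gives 11/32.
E[max(W, Z) | Z = 1] = (11/32) / (1/10) = 55/16.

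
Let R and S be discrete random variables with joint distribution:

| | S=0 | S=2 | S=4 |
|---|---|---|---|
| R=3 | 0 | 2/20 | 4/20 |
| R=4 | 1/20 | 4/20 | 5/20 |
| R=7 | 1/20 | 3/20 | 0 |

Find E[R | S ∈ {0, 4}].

43/11

P(S ∈ {0, 4}) = 11/20.
Σ R·P over the event = 3·(4/20) + 4·(1/20) + 4·(5/20) + 7·(1/20) = 43/20.
E[R | S ∈ {0, 4}] = (43/20) / (11/20) = 43/11.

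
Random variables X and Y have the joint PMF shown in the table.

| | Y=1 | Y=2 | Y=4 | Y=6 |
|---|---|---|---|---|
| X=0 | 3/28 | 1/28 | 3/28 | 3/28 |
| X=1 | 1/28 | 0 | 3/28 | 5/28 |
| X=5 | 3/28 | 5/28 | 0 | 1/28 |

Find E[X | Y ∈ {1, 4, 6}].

P(Y ∈ {1, 4, 6}) = 11/14.
Σ X·P over the event = 0·(3/28) + 0·(3/28) + 0·(3/28) + 1·(1/28) + 1·(3/28) + 1·(5/28) + 5·(3/28) + 5·(1/28) = 29/28.
E[X | Y ∈ {1, 4, 6}] = (29/28) / (11/14) = 29/22.

29/22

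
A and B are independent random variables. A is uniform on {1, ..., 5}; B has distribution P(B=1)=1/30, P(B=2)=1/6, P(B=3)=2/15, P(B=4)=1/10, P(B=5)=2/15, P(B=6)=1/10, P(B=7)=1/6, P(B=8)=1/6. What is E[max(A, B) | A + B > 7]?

P(A + B > 7) = 14/25.
Summing max(A,B)·P(x,y) over outcomes with A + B > 7 gives 277/75.
E[max(A, B) | A + B > 7] = (277/75) / (14/25) = 277/42.

277/42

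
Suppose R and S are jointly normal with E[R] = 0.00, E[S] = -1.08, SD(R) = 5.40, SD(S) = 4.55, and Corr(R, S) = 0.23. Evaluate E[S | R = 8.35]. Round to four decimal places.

0.5382

The regression of S on R has slope ρ·σ_S/σ_R and passes through (μ_R, μ_S).
E[S | R=8.35] = -1.08 + (0.23)·(4.55/5.40)·(8.35 − (0.00)) = -1.08 + (0.1938)·(8.35) = 0.5382.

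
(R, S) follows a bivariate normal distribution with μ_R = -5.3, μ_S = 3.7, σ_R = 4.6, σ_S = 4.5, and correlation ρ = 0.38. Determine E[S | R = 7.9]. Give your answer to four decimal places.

For a bivariate normal, E[S | R=x] = μ_S + ρ·(σ_S/σ_R)·(x − μ_R).
E[S | R=7.9] = 3.7 + (0.38)·(4.5/4.6)·(7.9 − (-5.3)) = 3.7 + (0.37174)·(13.2) = 8.6070.

8.6070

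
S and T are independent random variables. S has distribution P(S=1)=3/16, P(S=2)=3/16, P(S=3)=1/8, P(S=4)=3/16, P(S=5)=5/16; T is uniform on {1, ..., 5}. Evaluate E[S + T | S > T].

77/12

P(S > T) = 9/20.
Summing (S+T)·P(x,y) over outcomes with S > T gives 231/80.
E[S + T | S > T] = (231/80) / (9/20) = 77/12.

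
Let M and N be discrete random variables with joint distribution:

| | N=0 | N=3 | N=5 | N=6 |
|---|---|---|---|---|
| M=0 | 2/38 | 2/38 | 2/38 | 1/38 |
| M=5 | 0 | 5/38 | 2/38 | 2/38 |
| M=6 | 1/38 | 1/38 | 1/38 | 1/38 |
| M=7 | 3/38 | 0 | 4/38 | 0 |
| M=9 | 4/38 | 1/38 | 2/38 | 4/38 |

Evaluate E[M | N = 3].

40/9

P(N = 3) = 9/38.
Σ M·P over the event = 0·(2/38) + 5·(5/38) + 6·(1/38) + 9·(1/38) = 20/19.
E[M | N = 3] = (20/19) / (9/38) = 40/9.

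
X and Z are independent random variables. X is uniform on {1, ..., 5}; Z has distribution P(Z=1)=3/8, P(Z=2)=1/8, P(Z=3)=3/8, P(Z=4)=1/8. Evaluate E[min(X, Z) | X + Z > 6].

31/10

P(X + Z > 6) = 1/4.
Summing min(X,Z)·P(x,y) over outcomes with X + Z > 6 gives 31/40.
E[min(X, Z) | X + Z > 6] = (31/40) / (1/4) = 31/10.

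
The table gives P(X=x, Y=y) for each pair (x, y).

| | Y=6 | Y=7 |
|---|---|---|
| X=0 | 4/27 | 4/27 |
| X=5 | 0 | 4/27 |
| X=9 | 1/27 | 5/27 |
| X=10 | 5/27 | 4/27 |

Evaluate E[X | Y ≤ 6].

59/10

P(Y ≤ 6) = 10/27.
Σ X·P over the event = 0·(4/27) + 9·(1/27) + 10·(5/27) = 59/27.
E[X | Y ≤ 6] = (59/27) / (10/27) = 59/10.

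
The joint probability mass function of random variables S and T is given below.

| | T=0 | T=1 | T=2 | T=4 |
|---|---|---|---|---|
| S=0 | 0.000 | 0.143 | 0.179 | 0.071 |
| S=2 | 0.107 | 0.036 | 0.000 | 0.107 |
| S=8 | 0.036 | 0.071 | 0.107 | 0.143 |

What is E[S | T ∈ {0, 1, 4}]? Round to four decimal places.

P(T ∈ {0, 1, 4}) = 0.714.
Summing S·P(S=x,T=y) over the conditioning event gives 2.500.
E[S | T ∈ {0, 1, 4}] = (2.500) / (0.714) = 3.5014.

3.5014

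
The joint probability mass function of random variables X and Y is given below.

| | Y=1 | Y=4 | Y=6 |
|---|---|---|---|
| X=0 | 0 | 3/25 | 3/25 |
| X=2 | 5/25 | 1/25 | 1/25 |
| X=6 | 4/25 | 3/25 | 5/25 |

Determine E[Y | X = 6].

23/6

P(X = 6) = 12/25.
Summing Y·P(X=x,Y=y) over the conditioning event gives 46/25.
E[Y | X = 6] = (46/25) / (12/25) = 23/6.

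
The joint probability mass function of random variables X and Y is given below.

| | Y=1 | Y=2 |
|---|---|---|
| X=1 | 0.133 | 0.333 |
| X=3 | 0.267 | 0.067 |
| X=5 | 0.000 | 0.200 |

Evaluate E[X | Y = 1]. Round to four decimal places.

2.3350

P(Y = 1) = 0.400.
Σ X·P over the event = 1·(0.133) + 3·(0.267) = 0.934.
E[X | Y = 1] = (0.934) / (0.400) = 2.3350.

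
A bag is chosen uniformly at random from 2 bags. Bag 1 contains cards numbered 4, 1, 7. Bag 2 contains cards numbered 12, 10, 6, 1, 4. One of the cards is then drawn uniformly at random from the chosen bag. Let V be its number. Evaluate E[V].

E[V | bag 1] = (4+1+7)/3 = 4.
E[V | bag 2] = (12+10+6+1+4)/5 = 33/5.
By the law of total expectation,
E[V] = (1/2)·(4) + (1/2)·(33/5) = 53/10.

53/10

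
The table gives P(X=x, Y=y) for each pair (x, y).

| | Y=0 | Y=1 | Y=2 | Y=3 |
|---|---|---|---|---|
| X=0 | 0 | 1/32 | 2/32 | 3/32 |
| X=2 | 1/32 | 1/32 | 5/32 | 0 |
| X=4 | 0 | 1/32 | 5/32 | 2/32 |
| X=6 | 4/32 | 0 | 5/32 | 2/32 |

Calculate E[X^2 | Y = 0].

P(Y = 0) = 5/32.
Σ X^2·P over the event = 4·(1/32) + 36·(4/32) = 37/8.
E[X^2 | Y = 0] = (37/8) / (5/32) = 148/5.

148/5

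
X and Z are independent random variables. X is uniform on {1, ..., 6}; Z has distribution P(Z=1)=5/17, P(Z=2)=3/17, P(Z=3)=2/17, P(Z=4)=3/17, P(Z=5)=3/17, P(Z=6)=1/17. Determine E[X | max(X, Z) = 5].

55/14

P(max(X, Z) = 5) = 14/51.
Summing X·P(x,y) over outcomes with max(X, Z) = 5 gives 55/51.
E[X | max(X, Z) = 5] = (55/51) / (14/51) = 55/14.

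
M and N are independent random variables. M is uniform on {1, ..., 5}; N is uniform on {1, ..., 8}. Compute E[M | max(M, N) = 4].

Outcomes with max(M, N) = 4: (1,4), (2,4), (3,4), (4,1), (4,2), (4,3), (4,4), each with probability 1/40.
E[M | max(M, N) = 4] = (1 + 2 + 3 + 4 + 4 + 4 + 4) / 7 = 22/7.

22/7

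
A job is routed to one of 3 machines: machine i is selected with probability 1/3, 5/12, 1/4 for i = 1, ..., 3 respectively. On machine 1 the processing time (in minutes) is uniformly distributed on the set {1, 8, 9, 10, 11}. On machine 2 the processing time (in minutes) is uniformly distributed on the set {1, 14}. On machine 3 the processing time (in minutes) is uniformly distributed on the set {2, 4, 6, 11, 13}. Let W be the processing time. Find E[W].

E[W | machine 1] = (1+8+9+10+11)/5 = 39/5.
E[W | machine 2] = (1+14)/2 = 15/2.
E[W | machine 3] = (2+4+6+11+13)/5 = 36/5.
E[W] = (1/3)·(39/5) + (5/12)·(15/2) + (1/4)·(36/5) = 301/40.

301/40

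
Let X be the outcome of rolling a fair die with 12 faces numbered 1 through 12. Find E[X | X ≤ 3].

Given X ≤ 3, X is equally likely to be any of {1, 2, 3}.
E[X | X ≤ 3] = (1 + 2 + 3) / 3 = 2.

2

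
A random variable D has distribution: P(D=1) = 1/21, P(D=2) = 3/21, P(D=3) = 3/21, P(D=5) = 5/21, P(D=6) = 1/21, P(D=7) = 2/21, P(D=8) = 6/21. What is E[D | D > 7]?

P(D > 7) = 2/7.
Σ over the event: 8·2/7 = 16/7.
E[D | D > 7] = (16/7) / (2/7) = 8.

8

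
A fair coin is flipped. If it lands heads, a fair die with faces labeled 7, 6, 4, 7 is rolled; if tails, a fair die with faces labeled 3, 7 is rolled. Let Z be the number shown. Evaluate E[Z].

11/2

E[Z | heads] = (7+6+4+7)/4 = 6.
E[Z | tails] = (3+7)/2 = 5.
E[Z] = (1/2)·(6) + (1/2)·(5) = 11/2.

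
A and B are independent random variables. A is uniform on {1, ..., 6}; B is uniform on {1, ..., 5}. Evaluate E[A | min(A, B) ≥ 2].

P(min(A, B) ≥ 2) = 2/3.
Summing A·P(x,y) over outcomes with min(A, B) ≥ 2 gives 8/3.
E[A | min(A, B) ≥ 2] = (8/3) / (2/3) = 4.

4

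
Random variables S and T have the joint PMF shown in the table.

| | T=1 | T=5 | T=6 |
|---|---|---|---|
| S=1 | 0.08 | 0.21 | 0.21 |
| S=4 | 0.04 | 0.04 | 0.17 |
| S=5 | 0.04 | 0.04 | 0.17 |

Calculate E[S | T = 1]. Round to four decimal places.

2.7500

P(T = 1) = 0.16.
Σ S·P over the event = 1·(0.08) + 4·(0.04) + 5·(0.04) = 0.44.
E[S | T = 1] = (0.44) / (0.16) = 2.7500.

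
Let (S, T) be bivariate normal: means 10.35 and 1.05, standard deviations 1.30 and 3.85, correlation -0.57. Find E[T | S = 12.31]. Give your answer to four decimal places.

E[T | S=x] = μ_T + ρ(σ_T/σ_S)(x − μ_S) for jointly normal variables.
E[T | S=12.31] = 1.05 + (-0.57)·(3.85/1.30)·(12.31 − (10.35)) = 1.05 + (-1.68808)·(1.96) = -2.2586.

-2.2586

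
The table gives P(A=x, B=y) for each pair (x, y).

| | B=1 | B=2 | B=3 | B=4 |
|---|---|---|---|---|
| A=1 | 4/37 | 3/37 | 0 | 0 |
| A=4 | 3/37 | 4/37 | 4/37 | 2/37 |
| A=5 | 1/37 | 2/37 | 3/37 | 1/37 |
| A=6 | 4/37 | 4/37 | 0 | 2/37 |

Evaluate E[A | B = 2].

53/13

P(B = 2) = 13/37.
Σ A·P over the event = 1·(3/37) + 4·(4/37) + 5·(2/37) + 6·(4/37) = 53/37.
E[A | B = 2] = (53/37) / (13/37) = 53/13.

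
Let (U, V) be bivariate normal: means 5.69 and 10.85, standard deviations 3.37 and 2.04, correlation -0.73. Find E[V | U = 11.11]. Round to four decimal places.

8.4549

E[V | U=x] = μ_V + ρ(σ_V/σ_U)(x − μ_U) for jointly normal variables.
E[V | U=11.11] = 10.85 + (-0.73)·(2.04/3.37)·(11.11 − (5.69)) = 10.85 + (-0.4419)·(5.42) = 8.4549.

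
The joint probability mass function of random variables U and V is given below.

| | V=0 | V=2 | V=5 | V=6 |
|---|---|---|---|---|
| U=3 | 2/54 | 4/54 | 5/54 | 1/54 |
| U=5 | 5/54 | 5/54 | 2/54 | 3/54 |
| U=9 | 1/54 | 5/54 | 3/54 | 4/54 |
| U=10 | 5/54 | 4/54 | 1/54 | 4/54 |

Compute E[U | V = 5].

P(V = 5) = 11/54.
Σ U·P over the event = 3·(5/54) + 5·(2/54) + 9·(3/54) + 10·(1/54) = 31/27.
E[U | V = 5] = (31/27) / (11/54) = 62/11.

62/11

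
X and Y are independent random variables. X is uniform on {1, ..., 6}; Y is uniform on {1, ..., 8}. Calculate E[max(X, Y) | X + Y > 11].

Outcomes with X + Y > 11: (4,8), (5,7), (5,8), (6,6), (6,7), (6,8), each with probability 1/48.
E[max(X, Y) | X + Y > 11] = (8 + 7 + 8 + 6 + 7 + 8) / 6 = 22/3.

22/3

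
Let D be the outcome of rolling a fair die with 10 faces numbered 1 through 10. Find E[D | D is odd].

5

Given D is odd, D is equally likely to be any of {1, 3, 5, 7, 9}.
E[D | D is odd] = (1 + 3 + 5 + 7 + 9) / 5 = 5.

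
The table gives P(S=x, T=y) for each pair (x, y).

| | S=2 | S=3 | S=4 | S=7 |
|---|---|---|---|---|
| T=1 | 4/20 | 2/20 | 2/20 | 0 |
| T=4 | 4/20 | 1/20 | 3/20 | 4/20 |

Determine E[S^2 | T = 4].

P(T = 4) = 3/5.
Σ S^2·P over the event = 4·(4/20) + 9·(1/20) + 16·(3/20) + 49·(4/20) = 269/20.
E[S^2 | T = 4] = (269/20) / (3/5) = 269/12.

269/12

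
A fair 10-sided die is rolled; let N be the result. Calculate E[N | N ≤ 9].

Given N ≤ 9, N is equally likely to be any of {1, 2, 3, 4, 5, 6, 7, 8, 9}.
E[N | N ≤ 9] = (1 + 2 + 3 + 4 + 5 + 6 + 7 + 8 + 9) / 9 = 5.

5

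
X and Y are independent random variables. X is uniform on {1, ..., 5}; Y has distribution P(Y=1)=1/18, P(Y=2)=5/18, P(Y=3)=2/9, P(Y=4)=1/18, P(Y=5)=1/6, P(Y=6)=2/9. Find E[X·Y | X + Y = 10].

P(X + Y = 10) = 7/90.
Summing XY·P(x,y) over outcomes with X + Y = 10 gives 19/10.
E[X·Y | X + Y = 10] = (19/10) / (7/90) = 171/7.

171/7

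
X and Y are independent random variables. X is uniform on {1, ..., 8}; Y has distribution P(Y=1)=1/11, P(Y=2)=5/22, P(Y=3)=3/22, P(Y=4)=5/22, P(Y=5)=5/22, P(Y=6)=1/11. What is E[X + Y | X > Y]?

444/49

P(X > Y) = 49/88.
Summing (X+Y)·P(x,y) over outcomes with X > Y gives 111/22.
E[X + Y | X > Y] = (111/22) / (49/88) = 444/49.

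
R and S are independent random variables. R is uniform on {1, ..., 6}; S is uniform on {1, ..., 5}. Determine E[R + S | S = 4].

15/2

P(S = 4) = 1/5.
Summing (R+S)·P(x,y) over outcomes with S = 4 gives 3/2.
E[R + S | S = 4] = (3/2) / (1/5) = 15/2.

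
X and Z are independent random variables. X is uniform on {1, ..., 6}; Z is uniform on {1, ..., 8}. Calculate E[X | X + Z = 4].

2

P(X + Z = 4) = 1/16.
Summing X·P(x,y) over outcomes with X + Z = 4 gives 1/8.
E[X | X + Z = 4] = (1/8) / (1/16) = 2.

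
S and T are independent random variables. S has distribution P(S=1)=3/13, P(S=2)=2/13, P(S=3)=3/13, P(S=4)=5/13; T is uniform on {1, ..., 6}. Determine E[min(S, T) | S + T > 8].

P(S + T > 8) = 1/6.
Summing min(S,T)·P(x,y) over outcomes with S + T > 8 gives 49/78.
E[min(S, T) | S + T > 8] = (49/78) / (1/6) = 49/13.

49/13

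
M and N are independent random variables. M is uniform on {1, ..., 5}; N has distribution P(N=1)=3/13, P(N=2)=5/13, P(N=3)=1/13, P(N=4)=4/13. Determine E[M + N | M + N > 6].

146/19

P(M + N > 6) = 19/65.
Summing (M+N)·P(x,y) over outcomes with M + N > 6 gives 146/65.
E[M + N | M + N > 6] = (146/65) / (19/65) = 146/19.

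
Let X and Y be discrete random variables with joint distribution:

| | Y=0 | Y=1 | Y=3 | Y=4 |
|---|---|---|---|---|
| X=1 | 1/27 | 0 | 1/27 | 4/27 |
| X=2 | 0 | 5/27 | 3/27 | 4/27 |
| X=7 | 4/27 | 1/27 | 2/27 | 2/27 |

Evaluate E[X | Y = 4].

13/5

P(Y = 4) = 10/27.
Σ X·P over the event = 1·(4/27) + 2·(4/27) + 7·(2/27) = 26/27.
E[X | Y = 4] = (26/27) / (10/27) = 13/5.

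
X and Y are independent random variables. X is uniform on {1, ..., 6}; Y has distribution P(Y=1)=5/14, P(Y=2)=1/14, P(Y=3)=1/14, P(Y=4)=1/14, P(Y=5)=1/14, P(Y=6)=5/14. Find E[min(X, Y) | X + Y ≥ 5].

P(X + Y ≥ 5) = 11/14.
Summing min(X,Y)·P(x,y) over outcomes with X + Y ≥ 5 gives 15/7.
E[min(X, Y) | X + Y ≥ 5] = (15/7) / (11/14) = 30/11.

30/11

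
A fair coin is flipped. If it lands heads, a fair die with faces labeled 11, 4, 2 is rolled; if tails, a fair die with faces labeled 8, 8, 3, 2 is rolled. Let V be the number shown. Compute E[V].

E[V | heads] = (11+4+2)/3 = 17/3.
E[V | tails] = (8+8+3+2)/4 = 21/4.
By the law of total expectation,
E[V] = (1/2)·(17/3) + (1/2)·(21/4) = 131/24.

131/24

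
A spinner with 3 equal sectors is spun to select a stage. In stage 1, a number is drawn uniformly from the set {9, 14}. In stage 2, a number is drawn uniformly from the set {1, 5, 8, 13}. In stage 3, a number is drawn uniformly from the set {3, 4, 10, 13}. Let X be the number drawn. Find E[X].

E[X | stage 1] = (9+14)/2 = 23/2.
E[X | stage 2] = (1+5+8+13)/4 = 27/4.
E[X | stage 3] = (3+4+10+13)/4 = 15/2.
E[X] = (1/3)·(23/2) + (1/3)·(27/4) + (1/3)·(15/2) = 103/12.

103/12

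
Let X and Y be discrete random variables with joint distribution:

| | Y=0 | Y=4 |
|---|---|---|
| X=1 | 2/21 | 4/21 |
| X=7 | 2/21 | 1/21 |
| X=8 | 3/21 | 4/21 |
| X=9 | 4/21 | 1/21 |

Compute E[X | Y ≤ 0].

76/11

P(Y ≤ 0) = 11/21.
Σ X·P over the event = 1·(2/21) + 7·(2/21) + 8·(3/21) + 9·(4/21) = 76/21.
E[X | Y ≤ 0] = (76/21) / (11/21) = 76/11.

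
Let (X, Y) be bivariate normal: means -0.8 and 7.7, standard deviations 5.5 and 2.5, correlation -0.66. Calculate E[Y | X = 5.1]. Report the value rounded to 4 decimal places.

5.9300

The regression of Y on X has slope ρ·σ_Y/σ_X and passes through (μ_X, μ_Y).
E[Y | X=5.1] = 7.7 + (-0.66)·(2.5/5.5)·(5.1 − (-0.8)) = 7.7 + (-0.3)·(5.9) = 5.9300.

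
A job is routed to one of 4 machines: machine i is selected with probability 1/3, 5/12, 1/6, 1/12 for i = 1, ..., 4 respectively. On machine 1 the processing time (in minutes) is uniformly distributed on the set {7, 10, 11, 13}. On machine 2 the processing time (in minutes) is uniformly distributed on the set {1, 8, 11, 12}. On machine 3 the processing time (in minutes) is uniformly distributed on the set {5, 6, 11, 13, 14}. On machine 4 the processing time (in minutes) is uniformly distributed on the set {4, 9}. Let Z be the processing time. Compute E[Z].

E[Z | machine 1] = (7+10+11+13)/4 = 41/4.
E[Z | machine 2] = (1+8+11+12)/4 = 8.
E[Z | machine 3] = (5+6+11+13+14)/5 = 49/5.
E[Z | machine 4] = (4+9)/2 = 13/2.
By the law of total expectation,
E[Z] = (1/3)·(41/4) + (5/12)·(8) + (1/6)·(49/5) + (1/12)·(13/2) = 357/40.

357/40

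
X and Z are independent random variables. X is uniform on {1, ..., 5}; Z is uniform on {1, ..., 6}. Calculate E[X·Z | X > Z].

17/2

Outcomes with X > Z: (2,1), (3,1), (3,2), (4,1), (4,2), (4,3), (5,1), (5,2), (5,3), (5,4), each with probability 1/30.
E[X·Z | X > Z] = (2 + 3 + 6 + 4 + 8 + 12 + 5 + 10 + 15 + 20) / 10 = 17/2.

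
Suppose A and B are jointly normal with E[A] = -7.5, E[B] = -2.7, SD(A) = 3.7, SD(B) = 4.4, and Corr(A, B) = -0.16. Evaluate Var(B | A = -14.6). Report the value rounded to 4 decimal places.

The conditional variance in a bivariate normal is σ_B²(1 − ρ²), independent of x.
Var(B | A=-14.6) = (4.4)²·(1 − (-0.16)²) = 19.36·0.9744 = 18.8644.

18.8644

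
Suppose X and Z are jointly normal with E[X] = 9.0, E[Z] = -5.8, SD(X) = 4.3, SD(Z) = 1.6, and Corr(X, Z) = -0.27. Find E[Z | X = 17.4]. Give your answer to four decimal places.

For a bivariate normal, E[Z | X=x] = μ_Z + ρ·(σ_Z/σ_X)·(x − μ_X).
E[Z | X=17.4] = -5.8 + (-0.27)·(1.6/4.3)·(17.4 − (9.0)) = -5.8 + (-0.10047)·(8.4) = -6.6439.

-6.6439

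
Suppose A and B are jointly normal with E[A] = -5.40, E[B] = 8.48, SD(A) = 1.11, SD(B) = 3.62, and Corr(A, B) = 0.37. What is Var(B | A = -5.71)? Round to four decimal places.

11.3104

Var(B | A=x) = (1 − ρ²)·σ_B².
Var(B | A=-5.71) = (3.62)²·(1 − (0.37)²) = 13.1044·0.8631 = 11.3104.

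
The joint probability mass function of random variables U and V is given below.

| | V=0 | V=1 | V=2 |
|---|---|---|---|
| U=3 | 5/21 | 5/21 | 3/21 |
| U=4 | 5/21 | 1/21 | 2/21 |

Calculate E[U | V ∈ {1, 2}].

36/11

P(V ∈ {1, 2}) = 11/21.
Summing U·P(U=x,V=y) over the conditioning event gives 12/7.
E[U | V ∈ {1, 2}] = (12/7) / (11/21) = 36/11.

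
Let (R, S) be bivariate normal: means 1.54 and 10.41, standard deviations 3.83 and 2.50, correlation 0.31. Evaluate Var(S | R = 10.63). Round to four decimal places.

Var(S | R=x) = (1 − ρ²)·σ_S².
Var(S | R=10.63) = (2.50)²·(1 − (0.31)²) = 6.25·0.9039 = 5.6494.

5.6494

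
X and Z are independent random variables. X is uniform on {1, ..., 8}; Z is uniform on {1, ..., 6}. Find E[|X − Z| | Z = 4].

Outcomes with Z = 4: (1,4), (2,4), (3,4), (4,4), (5,4), (6,4), (7,4), (8,4), each with probability 1/48.
E[|X − Z| | Z = 4] = (3 + 2 + 1 + 0 + 1 + 2 + 3 + 4) / 8 = 2.

2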